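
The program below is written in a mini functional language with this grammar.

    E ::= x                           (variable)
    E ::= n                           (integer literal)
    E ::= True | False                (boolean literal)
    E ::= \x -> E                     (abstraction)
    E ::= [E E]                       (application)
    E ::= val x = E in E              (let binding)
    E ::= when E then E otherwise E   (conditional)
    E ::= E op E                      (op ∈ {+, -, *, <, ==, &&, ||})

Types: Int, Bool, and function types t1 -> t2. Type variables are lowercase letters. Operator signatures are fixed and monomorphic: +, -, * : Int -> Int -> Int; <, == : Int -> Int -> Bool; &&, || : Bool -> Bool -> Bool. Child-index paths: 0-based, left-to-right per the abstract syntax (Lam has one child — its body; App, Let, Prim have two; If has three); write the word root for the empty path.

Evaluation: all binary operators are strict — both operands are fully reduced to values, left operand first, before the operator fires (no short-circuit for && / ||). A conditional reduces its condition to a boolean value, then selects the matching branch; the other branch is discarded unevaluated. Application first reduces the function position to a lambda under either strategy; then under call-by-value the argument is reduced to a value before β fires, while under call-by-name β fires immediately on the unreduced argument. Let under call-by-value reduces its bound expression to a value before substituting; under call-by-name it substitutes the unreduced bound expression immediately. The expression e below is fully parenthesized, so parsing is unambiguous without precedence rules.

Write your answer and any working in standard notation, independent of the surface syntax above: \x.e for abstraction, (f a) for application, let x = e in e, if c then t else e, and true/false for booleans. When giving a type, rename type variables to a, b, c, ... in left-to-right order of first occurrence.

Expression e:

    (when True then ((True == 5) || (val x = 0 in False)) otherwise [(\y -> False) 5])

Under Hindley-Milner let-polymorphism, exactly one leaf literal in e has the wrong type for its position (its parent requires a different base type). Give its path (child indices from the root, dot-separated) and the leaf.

Answer: 1.0.0 : true

Trace:
  unify Bool ~ Bool
  unify Bool ~ Int
  FAIL: mismatch Bool ~ Int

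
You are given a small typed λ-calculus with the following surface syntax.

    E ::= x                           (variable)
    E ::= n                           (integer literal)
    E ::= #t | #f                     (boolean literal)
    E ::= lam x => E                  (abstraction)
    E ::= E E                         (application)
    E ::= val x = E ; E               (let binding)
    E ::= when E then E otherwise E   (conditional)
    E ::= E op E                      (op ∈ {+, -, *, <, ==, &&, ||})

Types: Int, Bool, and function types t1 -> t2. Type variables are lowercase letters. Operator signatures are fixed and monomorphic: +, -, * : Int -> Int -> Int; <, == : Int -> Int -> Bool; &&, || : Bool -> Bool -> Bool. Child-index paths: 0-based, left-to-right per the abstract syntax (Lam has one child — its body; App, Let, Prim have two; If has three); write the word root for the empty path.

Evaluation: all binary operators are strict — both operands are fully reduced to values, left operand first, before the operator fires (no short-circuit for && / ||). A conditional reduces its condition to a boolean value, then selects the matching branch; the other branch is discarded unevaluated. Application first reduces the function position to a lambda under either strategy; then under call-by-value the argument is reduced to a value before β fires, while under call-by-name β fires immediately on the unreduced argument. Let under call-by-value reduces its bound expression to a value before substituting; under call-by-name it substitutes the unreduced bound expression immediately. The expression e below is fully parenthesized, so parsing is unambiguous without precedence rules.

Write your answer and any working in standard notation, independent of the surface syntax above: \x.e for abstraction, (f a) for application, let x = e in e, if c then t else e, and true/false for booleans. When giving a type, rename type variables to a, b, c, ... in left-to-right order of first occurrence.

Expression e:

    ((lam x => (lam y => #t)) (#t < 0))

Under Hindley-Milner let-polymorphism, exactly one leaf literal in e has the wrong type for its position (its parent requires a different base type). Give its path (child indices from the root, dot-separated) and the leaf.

Trace:
\y._ : b -> Bool
\x._ : a -> b -> Bool
  unify Bool ~ Int
  FAIL: mismatch Bool ~ Int

Answer: 1.0 : true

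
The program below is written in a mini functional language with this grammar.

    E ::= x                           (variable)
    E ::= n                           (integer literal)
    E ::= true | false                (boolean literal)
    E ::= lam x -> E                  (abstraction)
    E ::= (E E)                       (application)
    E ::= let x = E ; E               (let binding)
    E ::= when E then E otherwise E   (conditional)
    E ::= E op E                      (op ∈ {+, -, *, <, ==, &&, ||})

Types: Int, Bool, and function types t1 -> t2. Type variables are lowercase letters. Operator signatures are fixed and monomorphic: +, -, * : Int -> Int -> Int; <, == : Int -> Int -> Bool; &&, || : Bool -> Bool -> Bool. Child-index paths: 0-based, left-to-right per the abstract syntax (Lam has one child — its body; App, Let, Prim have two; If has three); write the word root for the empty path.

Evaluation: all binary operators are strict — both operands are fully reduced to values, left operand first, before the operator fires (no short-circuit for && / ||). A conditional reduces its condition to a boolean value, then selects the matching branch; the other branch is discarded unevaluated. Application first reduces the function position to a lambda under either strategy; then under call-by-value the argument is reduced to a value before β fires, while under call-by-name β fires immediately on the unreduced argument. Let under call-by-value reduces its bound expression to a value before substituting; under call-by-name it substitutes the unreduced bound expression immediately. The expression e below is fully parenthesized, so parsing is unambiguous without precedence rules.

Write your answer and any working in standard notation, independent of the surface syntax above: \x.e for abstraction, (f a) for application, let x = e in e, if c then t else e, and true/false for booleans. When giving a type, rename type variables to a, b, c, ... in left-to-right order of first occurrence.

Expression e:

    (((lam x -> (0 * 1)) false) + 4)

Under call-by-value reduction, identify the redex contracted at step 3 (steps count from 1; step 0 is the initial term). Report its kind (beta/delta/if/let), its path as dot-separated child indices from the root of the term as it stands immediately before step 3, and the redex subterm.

Answer: delta at root : (0 + 4)

Working:
step 0: (((\x.(0 * 1)) false) + 4)
step 1: [beta@0] ((0 * 1) + 4)
step 2: [delta@0] (0 + 4)
step 3: [delta@root] 4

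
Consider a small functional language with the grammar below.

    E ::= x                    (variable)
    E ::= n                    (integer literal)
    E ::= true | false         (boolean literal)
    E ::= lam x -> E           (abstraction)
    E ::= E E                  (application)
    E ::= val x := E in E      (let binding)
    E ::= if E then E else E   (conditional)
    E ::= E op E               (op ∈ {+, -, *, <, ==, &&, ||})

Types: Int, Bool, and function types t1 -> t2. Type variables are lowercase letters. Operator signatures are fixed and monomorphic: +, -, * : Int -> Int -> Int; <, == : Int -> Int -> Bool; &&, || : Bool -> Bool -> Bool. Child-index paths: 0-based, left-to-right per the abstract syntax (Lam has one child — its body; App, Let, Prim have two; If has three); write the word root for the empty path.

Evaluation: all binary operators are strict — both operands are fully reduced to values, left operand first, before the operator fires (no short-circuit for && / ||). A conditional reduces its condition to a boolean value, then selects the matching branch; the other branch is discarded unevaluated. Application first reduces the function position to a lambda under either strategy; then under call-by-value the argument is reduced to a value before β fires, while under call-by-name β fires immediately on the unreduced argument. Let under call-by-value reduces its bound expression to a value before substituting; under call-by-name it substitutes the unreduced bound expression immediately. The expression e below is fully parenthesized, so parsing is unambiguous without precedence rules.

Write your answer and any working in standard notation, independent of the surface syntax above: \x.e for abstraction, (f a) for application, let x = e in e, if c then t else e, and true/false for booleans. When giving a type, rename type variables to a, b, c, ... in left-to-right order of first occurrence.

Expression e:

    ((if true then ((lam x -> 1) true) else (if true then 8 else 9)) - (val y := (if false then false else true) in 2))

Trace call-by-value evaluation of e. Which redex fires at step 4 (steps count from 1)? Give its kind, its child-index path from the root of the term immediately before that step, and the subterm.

Answer: let at 1 : (let y = true in 2)

Trace:
step 0: ((if true then ((\x.1) true) else (if true then 8 else 9)) - (let y = (if false then false else true) in 2))
step 1: [if@0] (((\x.1) true) - (let y = (if false then false else true) in 2))
step 2: [beta@0] (1 - (let y = (if false then false else true) in 2))
step 3: [if@1.0] (1 - (let y = true in 2))
step 4: [let@1] (1 - 2)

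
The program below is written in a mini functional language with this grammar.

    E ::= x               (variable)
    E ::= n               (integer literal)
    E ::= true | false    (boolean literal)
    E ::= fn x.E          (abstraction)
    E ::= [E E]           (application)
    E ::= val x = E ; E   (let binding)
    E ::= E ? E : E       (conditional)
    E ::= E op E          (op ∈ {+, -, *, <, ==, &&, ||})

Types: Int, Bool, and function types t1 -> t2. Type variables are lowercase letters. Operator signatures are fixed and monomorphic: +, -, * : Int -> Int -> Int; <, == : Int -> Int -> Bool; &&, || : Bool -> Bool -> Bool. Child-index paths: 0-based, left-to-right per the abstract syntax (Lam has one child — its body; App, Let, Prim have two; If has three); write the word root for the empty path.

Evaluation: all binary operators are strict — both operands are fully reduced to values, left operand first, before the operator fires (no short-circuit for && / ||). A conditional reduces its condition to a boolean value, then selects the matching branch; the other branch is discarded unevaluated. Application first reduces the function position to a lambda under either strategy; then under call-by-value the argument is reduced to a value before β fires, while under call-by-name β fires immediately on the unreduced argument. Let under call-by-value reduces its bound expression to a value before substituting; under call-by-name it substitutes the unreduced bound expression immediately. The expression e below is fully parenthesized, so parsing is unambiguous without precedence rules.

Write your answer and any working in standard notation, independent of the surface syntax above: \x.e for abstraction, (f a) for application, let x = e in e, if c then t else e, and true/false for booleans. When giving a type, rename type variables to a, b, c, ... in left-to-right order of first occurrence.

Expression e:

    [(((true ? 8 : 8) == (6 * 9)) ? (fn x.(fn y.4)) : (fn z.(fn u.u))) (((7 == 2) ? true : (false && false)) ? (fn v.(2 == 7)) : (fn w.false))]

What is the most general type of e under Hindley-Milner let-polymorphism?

Answer: Int -> Int

Derivation:
  unify Bool ~ Bool
  unify Int ~ Int
  unify Int ~ Int
  unify Int ~ Int
  unify Int ~ Int
  unify Int ~ Int
  unify Bool ~ Bool
\y._ : b -> Int
\x._ : a -> b -> Int
u : d
\u._ : d -> d
\z._ : c -> d -> d
  unify a -> b -> Int ~ c -> d -> d
  unify a ~ c
  unify b -> Int ~ d -> d
  unify b ~ d
  unify Int ~ d
  unify Int ~ Int
  unify Int ~ Int
  unify Bool ~ Bool
  unify Bool ~ Bool
  unify Bool ~ Bool
  unify Bool ~ Bool
  unify Bool ~ Bool
  unify Int ~ Int
  unify Int ~ Int
\v._ : e -> Bool
\w._ : f -> Bool
  unify e -> Bool ~ f -> Bool
  unify e ~ f
  unify Bool ~ Bool
  unify c -> Int -> Int ~ (f -> Bool) -> g
  unify c ~ f -> Bool
  unify Int -> Int ~ g
_ _ : Int -> Int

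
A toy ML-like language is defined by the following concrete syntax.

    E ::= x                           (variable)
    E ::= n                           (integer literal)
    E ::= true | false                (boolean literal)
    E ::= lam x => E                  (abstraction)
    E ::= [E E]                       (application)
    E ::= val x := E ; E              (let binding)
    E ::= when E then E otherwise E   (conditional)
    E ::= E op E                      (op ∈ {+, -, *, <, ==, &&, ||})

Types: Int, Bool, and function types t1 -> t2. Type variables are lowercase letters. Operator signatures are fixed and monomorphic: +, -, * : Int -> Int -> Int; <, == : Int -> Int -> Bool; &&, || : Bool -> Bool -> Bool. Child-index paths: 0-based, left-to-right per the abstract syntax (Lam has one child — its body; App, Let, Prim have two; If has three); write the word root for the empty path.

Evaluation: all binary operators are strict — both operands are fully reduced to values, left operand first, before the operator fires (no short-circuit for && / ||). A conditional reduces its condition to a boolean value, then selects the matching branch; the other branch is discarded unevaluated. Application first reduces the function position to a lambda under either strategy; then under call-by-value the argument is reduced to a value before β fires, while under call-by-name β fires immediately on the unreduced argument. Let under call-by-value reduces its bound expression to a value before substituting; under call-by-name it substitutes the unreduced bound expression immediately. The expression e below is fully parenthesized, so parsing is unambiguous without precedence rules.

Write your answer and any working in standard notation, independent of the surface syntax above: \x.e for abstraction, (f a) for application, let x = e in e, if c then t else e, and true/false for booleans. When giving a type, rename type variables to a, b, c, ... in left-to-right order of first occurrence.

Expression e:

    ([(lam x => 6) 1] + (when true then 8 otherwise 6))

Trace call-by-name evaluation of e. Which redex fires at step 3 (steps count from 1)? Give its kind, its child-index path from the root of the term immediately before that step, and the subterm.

Trace:
step 0: (((\x.6) 1) + (if true then 8 else 6))
step 1: [beta@0] (6 + (if true then 8 else 6))
step 2: [if@1] (6 + 8)
step 3: [delta@root] 14

Answer: delta at root : (6 + 8)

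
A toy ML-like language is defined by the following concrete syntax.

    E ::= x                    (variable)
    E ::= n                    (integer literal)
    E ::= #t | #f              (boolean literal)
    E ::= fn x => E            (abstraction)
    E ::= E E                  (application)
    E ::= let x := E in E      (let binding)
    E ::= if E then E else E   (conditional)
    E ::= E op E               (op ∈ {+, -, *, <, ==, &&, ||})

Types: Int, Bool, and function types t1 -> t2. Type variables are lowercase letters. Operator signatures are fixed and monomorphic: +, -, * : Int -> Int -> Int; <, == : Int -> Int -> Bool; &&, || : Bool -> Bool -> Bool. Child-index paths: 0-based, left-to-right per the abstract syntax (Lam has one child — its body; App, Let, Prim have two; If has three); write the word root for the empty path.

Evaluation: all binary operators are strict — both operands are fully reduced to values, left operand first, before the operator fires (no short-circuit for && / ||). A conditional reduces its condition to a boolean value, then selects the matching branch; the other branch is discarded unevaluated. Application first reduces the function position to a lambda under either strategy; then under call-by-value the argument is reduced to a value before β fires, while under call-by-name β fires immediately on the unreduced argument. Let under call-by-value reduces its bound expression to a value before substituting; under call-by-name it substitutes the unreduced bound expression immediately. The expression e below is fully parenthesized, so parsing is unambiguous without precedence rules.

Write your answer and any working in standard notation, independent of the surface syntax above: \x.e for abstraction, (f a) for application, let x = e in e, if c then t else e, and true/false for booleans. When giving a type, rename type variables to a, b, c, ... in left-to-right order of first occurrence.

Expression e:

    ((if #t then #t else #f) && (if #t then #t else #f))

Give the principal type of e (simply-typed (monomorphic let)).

Derivation:
  unify Bool ~ Bool
  unify Bool ~ Bool
  unify Bool ~ Bool
  unify Bool ~ Bool
  unify Bool ~ Bool
  unify Bool ~ Bool

Answer: Bool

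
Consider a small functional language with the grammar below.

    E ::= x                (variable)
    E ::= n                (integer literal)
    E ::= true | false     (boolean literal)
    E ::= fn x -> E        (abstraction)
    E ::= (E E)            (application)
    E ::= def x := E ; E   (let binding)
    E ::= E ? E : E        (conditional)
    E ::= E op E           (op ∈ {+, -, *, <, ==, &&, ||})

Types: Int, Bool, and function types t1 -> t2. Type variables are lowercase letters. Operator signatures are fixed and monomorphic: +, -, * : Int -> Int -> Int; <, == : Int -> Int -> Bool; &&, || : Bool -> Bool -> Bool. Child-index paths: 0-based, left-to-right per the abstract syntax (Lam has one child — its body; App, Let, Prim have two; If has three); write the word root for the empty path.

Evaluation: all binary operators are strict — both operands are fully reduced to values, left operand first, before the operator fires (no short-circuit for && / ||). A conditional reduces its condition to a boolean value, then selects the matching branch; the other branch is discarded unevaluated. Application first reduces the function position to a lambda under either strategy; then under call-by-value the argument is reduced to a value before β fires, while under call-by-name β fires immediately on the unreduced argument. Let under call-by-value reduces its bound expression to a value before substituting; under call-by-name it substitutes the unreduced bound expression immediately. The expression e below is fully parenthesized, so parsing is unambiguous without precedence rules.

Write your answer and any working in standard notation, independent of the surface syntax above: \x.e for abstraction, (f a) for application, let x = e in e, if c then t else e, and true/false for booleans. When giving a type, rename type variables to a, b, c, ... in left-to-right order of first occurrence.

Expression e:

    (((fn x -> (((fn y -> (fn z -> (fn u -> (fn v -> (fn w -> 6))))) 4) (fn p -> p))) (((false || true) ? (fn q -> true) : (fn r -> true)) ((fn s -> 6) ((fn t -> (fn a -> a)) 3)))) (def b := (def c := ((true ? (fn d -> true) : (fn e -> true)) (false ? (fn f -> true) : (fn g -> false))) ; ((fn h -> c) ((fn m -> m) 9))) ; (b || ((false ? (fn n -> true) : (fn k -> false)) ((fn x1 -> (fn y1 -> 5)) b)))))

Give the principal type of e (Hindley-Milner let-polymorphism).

Answer: a -> b -> Int

Working:
\w._ : f -> Int
\v._ : e -> f -> Int
\u._ : d -> e -> f -> Int
\z._ : c -> d -> e -> f -> Int
\y._ : b -> c -> d -> e -> f -> Int
  unify b -> c -> d -> e -> f -> Int ~ Int -> g
  unify b ~ Int
  unify c -> d -> e -> f -> Int ~ g
_ _ : c -> d -> e -> f -> Int
p : h
\p._ : h -> h
  unify c -> d -> e -> f -> Int ~ (h -> h) -> i
  unify c ~ h -> h
  unify d -> e -> f -> Int ~ i
_ _ : d -> e -> f -> Int
\x._ : a -> d -> e -> f -> Int
  unify Bool ~ Bool
  unify Bool ~ Bool
  unify Bool ~ Bool
\q._ : j -> Bool
\r._ : k -> Bool
  unify j -> Bool ~ k -> Bool
  unify j ~ k
  unify Bool ~ Bool
\s._ : l -> Int
a : n
\a._ : n -> n
\t._ : m -> n -> n
  unify m -> n -> n ~ Int -> o
  unify m ~ Int
  unify n -> n ~ o
_ _ : n -> n
  unify l -> Int ~ (n -> n) -> p
  unify l ~ n -> n
  unify Int ~ p
_ _ : Int
  unify k -> Bool ~ Int -> q
  unify k ~ Int
  unify Bool ~ q
_ _ : Bool
  unify a -> d -> e -> f -> Int ~ Bool -> r
  unify a ~ Bool
  unify d -> e -> f -> Int ~ r
_ _ : d -> e -> f -> Int
  unify Bool ~ Bool
\d._ : s -> Bool
\e._ : t -> Bool
  unify s -> Bool ~ t -> Bool
  unify s ~ t
  unify Bool ~ Bool
  unify Bool ~ Bool
\f._ : u -> Bool
\g._ : v -> Bool
  unify u -> Bool ~ v -> Bool
  unify u ~ v
  unify Bool ~ Bool
  unify t -> Bool ~ (v -> Bool) -> w
  unify t ~ v -> Bool
  unify Bool ~ w
_ _ : Bool
let c : Bool
c : Bool
\h._ : x -> Bool
m : y
\m._ : y -> y
  unify y -> y ~ Int -> z
  unify y ~ Int
  unify Int ~ z
_ _ : Int
  unify x -> Bool ~ Int -> t26
  unify x ~ Int
  unify Bool ~ t26
_ _ : Bool
let b : Bool
b : Bool
  unify Bool ~ Bool
  unify Bool ~ Bool
\n._ : t27 -> Bool
\k._ : t28 -> Bool
  unify t27 -> Bool ~ t28 -> Bool
  unify t27 ~ t28
  unify Bool ~ Bool
\y1._ : t30 -> Int
\x1._ : t29 -> t30 -> Int
b : Bool
  unify t29 -> t30 -> Int ~ Bool -> t31
  unify t29 ~ Bool
  unify t30 -> Int ~ t31
_ _ : t30 -> Int
  unify t28 -> Bool ~ (t30 -> Int) -> t32
  unify t28 ~ t30 -> Int
  unify Bool ~ t32
_ _ : Bool
  unify Bool ~ Bool
  unify d -> e -> f -> Int ~ Bool -> t33
  unify d ~ Bool
  unify e -> f -> Int ~ t33
_ _ : e -> f -> Int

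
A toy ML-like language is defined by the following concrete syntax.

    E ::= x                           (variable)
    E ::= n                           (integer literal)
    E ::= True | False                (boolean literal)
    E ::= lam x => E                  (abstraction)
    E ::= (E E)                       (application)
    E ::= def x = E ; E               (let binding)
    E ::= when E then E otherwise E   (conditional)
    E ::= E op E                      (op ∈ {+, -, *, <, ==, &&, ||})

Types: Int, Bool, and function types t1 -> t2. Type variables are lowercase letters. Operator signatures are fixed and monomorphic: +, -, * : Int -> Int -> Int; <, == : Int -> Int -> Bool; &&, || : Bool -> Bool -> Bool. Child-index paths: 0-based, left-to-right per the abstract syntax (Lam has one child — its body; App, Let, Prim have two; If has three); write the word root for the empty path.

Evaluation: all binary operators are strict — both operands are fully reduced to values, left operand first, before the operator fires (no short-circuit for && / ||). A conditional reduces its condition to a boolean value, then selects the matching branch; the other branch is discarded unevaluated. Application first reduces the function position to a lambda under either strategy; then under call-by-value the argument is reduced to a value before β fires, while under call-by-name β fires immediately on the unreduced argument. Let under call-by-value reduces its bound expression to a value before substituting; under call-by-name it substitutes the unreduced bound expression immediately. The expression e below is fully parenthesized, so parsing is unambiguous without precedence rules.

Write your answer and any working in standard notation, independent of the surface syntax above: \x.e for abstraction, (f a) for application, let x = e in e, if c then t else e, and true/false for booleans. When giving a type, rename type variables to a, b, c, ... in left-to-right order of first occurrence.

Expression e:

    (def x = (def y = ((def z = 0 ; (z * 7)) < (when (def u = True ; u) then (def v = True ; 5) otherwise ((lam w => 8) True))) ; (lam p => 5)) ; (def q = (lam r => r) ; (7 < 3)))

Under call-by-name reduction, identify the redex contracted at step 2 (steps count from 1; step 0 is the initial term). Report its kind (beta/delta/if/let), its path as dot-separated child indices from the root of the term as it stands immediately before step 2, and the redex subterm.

Working:
step 0: (let x = (let y = ((let z = 0 in (z * 7)) < (if (let u = true in u) then (let v = true in 5) else ((\w.8) true))) in (\p.5)) in (let q = (\r.r) in (7 < 3)))
step 1: [let@root] (let q = (\r.r) in (7 < 3))
step 2: [let@root] (7 < 3)

Answer: let at root : (let q = (\r.r) in (7 < 3))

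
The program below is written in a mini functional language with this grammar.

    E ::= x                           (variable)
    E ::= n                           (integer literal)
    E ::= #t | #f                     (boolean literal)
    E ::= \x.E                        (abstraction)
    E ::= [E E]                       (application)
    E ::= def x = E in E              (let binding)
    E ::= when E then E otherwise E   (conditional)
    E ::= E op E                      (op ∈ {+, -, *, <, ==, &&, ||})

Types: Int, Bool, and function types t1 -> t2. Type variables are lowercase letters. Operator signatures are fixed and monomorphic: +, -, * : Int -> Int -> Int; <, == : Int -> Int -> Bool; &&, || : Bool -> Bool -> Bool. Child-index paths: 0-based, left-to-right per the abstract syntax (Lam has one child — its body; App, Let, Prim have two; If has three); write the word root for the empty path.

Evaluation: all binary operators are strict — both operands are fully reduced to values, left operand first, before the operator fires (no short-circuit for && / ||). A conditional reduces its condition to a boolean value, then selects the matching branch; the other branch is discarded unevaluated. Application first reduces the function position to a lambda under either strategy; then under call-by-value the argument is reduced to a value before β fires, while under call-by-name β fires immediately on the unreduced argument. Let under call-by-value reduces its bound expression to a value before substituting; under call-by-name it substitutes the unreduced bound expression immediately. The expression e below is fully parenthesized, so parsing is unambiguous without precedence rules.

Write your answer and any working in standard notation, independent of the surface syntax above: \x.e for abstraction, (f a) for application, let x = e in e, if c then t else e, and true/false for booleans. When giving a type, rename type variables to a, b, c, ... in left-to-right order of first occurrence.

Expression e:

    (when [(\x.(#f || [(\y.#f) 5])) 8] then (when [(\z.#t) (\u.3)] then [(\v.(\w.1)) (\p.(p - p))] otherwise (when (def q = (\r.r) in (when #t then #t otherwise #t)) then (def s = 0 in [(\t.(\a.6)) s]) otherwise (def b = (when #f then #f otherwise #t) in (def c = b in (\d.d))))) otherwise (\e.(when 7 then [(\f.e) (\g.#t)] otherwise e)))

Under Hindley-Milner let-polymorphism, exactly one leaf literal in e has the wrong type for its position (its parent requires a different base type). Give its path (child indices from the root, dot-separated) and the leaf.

Answer: 2.0.0 : 7

Derivation:
  unify Bool ~ Bool
\y._ : b -> Bool
  unify b -> Bool ~ Int -> c
  unify b ~ Int
  unify Bool ~ c
_ _ : Bool
  unify Bool ~ Bool
\x._ : a -> Bool
  unify a -> Bool ~ Int -> d
  unify a ~ Int
  unify Bool ~ d
_ _ : Bool
  unify Bool ~ Bool
\z._ : e -> Bool
\u._ : f -> Int
  unify e -> Bool ~ (f -> Int) -> g
  unify e ~ f -> Int
  unify Bool ~ g
_ _ : Bool
  unify Bool ~ Bool
\w._ : i -> Int
\v._ : h -> i -> Int
p : j
  unify j ~ Int
p : Int
  unify Int ~ Int
\p._ : Int -> Int
  unify h -> i -> Int ~ (Int -> Int) -> k
  unify h ~ Int -> Int
  unify i -> Int ~ k
_ _ : i -> Int
r : l
\r._ : l -> l
let q : forall. l -> l
  unify Bool ~ Bool
  unify Bool ~ Bool
  unify Bool ~ Bool
let s : Int
\a._ : n -> Int
\t._ : m -> n -> Int
s : Int
  unify m -> n -> Int ~ Int -> o
  unify m ~ Int
  unify n -> Int ~ o
_ _ : n -> Int
  unify Bool ~ Bool
  unify Bool ~ Bool
let b : Bool
b : Bool
let c : Bool
d : p
\d._ : p -> p
  unify n -> Int ~ p -> p
  unify n ~ p
  unify Int ~ p
  unify i -> Int ~ Int -> Int
  unify i ~ Int
  unify Int ~ Int
  unify Int ~ Bool
  FAIL: mismatch Int ~ Bool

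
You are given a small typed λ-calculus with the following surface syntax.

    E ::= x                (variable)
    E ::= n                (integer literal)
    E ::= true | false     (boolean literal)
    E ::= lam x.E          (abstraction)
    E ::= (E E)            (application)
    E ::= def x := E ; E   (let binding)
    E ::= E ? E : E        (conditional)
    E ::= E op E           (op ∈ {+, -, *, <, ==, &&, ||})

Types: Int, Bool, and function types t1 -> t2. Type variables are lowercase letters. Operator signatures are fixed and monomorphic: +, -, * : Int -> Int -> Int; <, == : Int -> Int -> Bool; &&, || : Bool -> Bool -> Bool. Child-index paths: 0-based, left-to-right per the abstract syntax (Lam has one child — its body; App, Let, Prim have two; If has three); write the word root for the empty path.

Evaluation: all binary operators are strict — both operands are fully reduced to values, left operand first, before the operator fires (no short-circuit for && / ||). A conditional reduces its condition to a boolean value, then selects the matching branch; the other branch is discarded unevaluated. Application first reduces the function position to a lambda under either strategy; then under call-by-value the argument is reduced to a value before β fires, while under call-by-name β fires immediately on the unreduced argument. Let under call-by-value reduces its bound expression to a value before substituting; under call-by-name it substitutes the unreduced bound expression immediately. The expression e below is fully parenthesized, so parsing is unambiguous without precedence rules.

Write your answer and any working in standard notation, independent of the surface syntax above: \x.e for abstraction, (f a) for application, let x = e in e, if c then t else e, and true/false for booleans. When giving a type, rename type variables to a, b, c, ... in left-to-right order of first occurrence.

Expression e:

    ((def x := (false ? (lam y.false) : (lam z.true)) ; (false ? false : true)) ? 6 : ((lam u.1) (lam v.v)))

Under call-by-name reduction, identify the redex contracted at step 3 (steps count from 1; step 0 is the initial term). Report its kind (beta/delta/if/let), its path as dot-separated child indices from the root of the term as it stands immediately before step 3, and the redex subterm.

Working:
step 0: (if (let x = (if false then (\y.false) else (\z.true)) in (if false then false else true)) then 6 else ((\u.1) (\v.v)))
step 1: [let@0] (if (if false then false else true) then 6 else ((\u.1) (\v.v)))
step 2: [if@0] (if true then 6 else ((\u.1) (\v.v)))
step 3: [if@root] 6

Answer: if at root : (if true then 6 else ((\u.1) (\v.v)))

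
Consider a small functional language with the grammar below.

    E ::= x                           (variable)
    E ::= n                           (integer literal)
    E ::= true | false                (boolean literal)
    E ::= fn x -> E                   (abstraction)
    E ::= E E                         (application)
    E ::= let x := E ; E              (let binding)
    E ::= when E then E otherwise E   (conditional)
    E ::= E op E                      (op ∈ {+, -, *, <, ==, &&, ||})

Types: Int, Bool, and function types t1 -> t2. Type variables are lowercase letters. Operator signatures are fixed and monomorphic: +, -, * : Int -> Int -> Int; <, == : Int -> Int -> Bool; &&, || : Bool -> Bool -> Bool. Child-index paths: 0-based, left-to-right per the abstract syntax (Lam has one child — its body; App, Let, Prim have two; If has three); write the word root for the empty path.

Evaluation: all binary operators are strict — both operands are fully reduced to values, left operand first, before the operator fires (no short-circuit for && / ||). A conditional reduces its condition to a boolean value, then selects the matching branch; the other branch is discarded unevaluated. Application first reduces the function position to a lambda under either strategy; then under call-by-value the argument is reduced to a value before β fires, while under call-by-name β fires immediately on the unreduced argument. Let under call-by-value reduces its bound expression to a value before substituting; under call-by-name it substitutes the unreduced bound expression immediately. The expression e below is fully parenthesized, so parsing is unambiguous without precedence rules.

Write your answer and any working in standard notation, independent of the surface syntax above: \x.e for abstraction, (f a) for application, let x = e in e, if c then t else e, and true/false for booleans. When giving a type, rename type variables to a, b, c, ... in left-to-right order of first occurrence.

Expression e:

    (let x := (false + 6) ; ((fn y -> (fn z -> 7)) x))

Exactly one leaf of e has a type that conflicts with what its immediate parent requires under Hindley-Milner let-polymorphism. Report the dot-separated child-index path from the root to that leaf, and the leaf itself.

Trace:
  unify Bool ~ Int
  FAIL: mismatch Bool ~ Int

Answer: 0.0 : false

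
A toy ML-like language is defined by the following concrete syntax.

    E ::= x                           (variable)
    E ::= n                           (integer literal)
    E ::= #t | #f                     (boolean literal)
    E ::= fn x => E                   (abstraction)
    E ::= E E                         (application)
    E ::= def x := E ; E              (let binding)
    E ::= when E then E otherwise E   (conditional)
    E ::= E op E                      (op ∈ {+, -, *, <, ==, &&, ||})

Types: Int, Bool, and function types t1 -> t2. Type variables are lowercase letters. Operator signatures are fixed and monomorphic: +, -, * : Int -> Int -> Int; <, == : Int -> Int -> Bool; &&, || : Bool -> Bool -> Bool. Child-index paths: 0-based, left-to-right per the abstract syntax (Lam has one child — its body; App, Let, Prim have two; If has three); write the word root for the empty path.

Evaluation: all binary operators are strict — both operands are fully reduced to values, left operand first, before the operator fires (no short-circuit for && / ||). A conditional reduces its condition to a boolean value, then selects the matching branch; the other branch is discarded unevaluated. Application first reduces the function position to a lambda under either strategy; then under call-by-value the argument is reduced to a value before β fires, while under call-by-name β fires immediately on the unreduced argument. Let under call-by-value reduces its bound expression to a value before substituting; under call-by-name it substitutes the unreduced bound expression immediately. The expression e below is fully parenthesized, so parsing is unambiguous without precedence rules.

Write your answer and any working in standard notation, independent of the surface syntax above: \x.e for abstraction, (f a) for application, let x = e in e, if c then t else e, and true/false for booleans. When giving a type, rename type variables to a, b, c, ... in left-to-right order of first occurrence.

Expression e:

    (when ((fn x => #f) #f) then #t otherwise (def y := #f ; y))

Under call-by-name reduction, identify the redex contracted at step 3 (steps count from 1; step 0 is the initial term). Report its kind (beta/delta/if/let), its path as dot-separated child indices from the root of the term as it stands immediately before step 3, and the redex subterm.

Answer: let at root : (let y = false in y)

Derivation:
step 0: (if ((\x.false) false) then true else (let y = false in y))
step 1: [beta@0] (if false then true else (let y = false in y))
step 2: [if@root] (let y = false in y)
step 3: [let@root] false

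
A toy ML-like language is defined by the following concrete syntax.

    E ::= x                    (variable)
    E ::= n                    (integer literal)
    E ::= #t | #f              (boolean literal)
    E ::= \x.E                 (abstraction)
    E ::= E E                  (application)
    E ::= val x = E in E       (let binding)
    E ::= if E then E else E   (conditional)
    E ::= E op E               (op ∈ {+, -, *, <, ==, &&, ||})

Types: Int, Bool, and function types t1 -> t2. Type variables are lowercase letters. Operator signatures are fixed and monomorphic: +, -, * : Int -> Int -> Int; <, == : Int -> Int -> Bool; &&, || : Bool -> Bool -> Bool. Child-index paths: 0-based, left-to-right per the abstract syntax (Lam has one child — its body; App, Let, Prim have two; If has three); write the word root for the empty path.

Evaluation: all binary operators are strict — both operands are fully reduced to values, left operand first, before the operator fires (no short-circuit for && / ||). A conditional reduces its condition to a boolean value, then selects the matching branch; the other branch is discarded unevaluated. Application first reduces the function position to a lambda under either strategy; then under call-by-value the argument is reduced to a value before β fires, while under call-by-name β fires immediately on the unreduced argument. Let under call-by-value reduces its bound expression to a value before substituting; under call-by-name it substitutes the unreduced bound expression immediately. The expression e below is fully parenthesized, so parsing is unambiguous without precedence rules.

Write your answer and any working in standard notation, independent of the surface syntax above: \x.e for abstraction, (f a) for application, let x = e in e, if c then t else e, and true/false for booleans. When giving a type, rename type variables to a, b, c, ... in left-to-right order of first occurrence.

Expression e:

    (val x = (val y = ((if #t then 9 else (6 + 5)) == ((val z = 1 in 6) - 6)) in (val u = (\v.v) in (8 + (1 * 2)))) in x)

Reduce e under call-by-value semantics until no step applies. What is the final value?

Answer: 10

Trace:
step 0: (let x = (let y = ((if true then 9 else (6 + 5)) == ((let z = 1 in 6) - 6)) in (let u = (\v.v) in (8 + (1 * 2)))) in x)
step 1: [if@0.0.0] (let x = (let y = (9 == ((let z = 1 in 6) - 6)) in (let u = (\v.v) in (8 + (1 * 2)))) in x)
step 2: [let@0.0.1.0] (let x = (let y = (9 == (6 - 6)) in (let u = (\v.v) in (8 + (1 * 2)))) in x)
step 3: [delta@0.0.1] (let x = (let y = (9 == 0) in (let u = (\v.v) in (8 + (1 * 2)))) in x)
step 4: [delta@0.0] (let x = (let y = false in (let u = (\v.v) in (8 + (1 * 2)))) in x)
step 5: [let@0] (let x = (let u = (\v.v) in (8 + (1 * 2))) in x)
step 6: [let@0] (let x = (8 + (1 * 2)) in x)
step 7: [delta@0.1] (let x = (8 + 2) in x)
step 8: [delta@0] (let x = 10 in x)
step 9: [let@root] 10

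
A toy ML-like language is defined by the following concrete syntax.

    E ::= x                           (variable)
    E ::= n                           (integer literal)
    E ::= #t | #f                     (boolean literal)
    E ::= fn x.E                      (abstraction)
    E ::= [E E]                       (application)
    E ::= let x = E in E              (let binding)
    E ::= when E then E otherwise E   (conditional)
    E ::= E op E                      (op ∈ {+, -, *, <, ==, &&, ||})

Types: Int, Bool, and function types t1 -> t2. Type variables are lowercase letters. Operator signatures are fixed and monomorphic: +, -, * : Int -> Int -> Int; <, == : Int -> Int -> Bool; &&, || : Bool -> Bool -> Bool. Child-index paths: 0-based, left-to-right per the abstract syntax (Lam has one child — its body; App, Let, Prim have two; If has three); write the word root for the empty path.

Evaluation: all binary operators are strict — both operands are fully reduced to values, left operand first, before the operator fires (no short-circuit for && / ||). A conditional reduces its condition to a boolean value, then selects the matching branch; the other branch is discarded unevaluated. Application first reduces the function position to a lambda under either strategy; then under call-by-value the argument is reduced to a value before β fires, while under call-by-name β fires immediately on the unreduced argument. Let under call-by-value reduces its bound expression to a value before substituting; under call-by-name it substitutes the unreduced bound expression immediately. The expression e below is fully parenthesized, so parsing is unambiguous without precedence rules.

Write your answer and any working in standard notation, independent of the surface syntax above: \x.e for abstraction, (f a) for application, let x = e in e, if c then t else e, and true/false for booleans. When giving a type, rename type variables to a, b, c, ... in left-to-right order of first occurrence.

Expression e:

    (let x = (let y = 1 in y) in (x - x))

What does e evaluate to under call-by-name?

Working:
step 0: (let x = (let y = 1 in y) in (x - x))
step 1: [let@root] ((let y = 1 in y) - (let y = 1 in y))
step 2: [let@0] (1 - (let y = 1 in y))
step 3: [let@1] (1 - 1)
step 4: [delta@root] 0

Answer: 0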